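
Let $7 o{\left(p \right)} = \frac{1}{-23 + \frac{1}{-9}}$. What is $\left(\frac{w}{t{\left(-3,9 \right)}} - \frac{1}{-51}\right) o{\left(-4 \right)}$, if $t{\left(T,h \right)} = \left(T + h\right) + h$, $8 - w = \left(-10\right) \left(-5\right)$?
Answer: $\frac{2127}{123760} \approx 0.017186$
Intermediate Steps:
$w = -42$ ($w = 8 - \left(-10\right) \left(-5\right) = 8 - 50 = -42$)
$t{\left(T,h \right)} = T + 2 h$
$o{\left(p \right)} = - \frac{9}{1456}$ ($o{\left(p \right)} = \frac{1}{7 \left(-23 + \frac{1}{-9}\right)} = \frac{1}{7 \left(-23 - \frac{1}{9}\right)} = \frac{1}{7 \left(- \frac{208}{9}\right)} = \frac{1}{7} \left(- \frac{9}{208}\right) = - \frac{9}{1456}$)
$\left(\frac{w}{t{\left(-3,9 \right)}} - \frac{1}{-51}\right) o{\left(-4 \right)} = \left(- \frac{42}{-3 + 2 \cdot 9} - \frac{1}{-51}\right) \left(- \frac{9}{1456}\right) = \left(- \frac{42}{-3 + 18} - - \frac{1}{51}\right) \left(- \frac{9}{1456}\right) = \left(- \frac{42}{15} + \frac{1}{51}\right) \left(- \frac{9}{1456}\right) = \left(\left(-42\right) \frac{1}{15} + \frac{1}{51}\right) \left(- \frac{9}{1456}\right) = \left(- \frac{14}{5} + \frac{1}{51}\right) \left(- \frac{9}{1456}\right) = \left(- \frac{709}{255}\right) \left(- \frac{9}{1456}\right) = \frac{2127}{123760}$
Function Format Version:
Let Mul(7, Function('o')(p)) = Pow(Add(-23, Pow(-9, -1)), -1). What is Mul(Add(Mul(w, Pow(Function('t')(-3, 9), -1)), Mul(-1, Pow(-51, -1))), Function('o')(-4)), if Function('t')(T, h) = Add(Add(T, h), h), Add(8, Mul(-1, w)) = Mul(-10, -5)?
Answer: Rational(2127, 123760) ≈ 0.017186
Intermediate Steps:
w = -42 (w = Add(8, Mul(-1, Mul(-10, -5))) = Add(8, Mul(-1, 50)) = Add(8, -50) = -42)
Function('t')(T, h) = Add(T, Mul(2, h))
Function('o')(p) = Rational(-9, 1456) (Function('o')(p) = Mul(Rational(1, 7), Pow(Add(-23, Pow(-9, -1)), -1)) = Mul(Rational(1, 7), Pow(Add(-23, Rational(-1, 9)), -1)) = Mul(Rational(1, 7), Pow(Rational(-208, 9), -1)) = Mul(Rational(1, 7), Rational(-9, 208)) = Rational(-9, 1456))
Mul(Add(Mul(w, Pow(Function('t')(-3, 9), -1)), Mul(-1, Pow(-51, -1))), Function('o')(-4)) = Mul(Add(Mul(-42, Pow(Add(-3, Mul(2, 9)), -1)), Mul(-1, Pow(-51, -1))), Rational(-9, 1456)) = Mul(Add(Mul(-42, Pow(Add(-3, 18), -1)), Mul(-1, Rational(-1, 51))), Rational(-9, 1456)) = Mul(Add(Mul(-42, Pow(15, -1)), Rational(1, 51)), Rational(-9, 1456)) = Mul(Add(Mul(-42, Rational(1, 15)), Rational(1, 51)), Rational(-9, 1456)) = Mul(Add(Rational(-14, 5), Rational(1, 51)), Rational(-9, 1456)) = Mul(Rational(-709, 255), Rational(-9, 1456)) = Rational(2127, 123760)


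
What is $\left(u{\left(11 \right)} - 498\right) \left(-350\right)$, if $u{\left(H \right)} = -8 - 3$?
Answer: $178150$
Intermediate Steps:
$u{\left(H \right)} = -11$ ($u{\left(H \right)} = -8 - 3 = -11$)
$\left(u{\left(11 \right)} - 498\right) \left(-350\right) = \left(-11 - 498\right) \left(-350\right) = \left(-509\right) \left(-350\right) = 178150$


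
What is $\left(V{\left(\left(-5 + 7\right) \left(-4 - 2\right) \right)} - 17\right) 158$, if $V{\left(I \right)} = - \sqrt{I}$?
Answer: $-2686 - 316 i \sqrt{3} \approx -2686.0 - 547.33 i$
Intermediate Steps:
$\left(V{\left(\left(-5 + 7\right) \left(-4 - 2\right) \right)} - 17\right) 158 = \left(- \sqrt{\left(-5 + 7\right) \left(-4 - 2\right)} - 17\right) 158 = \left(- \sqrt{2 \left(-6\right)} - 17\right) 158 = \left(- \sqrt{-12} - 17\right) 158 = \left(- 2 i \sqrt{3} - 17\right) 158 = \left(-17 - 2 i \sqrt{3}\right) 158 = -2686 - 316 i \sqrt{3}$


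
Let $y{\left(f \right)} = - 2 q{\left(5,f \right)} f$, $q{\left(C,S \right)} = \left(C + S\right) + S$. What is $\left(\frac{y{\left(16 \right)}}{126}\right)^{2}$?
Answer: $\frac{350464}{3969} \approx 88.3$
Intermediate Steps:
$q{\left(C,S \right)} = C + 2 S$
$y{\left(f \right)} = f \left(-10 - 4 f\right)$ ($y{\left(f \right)} = - 2 \left(5 + 2 f\right) f = \left(-10 - 4 f\right) f = f \left(-10 - 4 f\right)$)
$\left(\frac{y{\left(16 \right)}}{126}\right)^{2} = \left(\frac{\left(-2\right) 16 \left(5 + 2 \cdot 16\right)}{126}\right)^{2} = \left(\left(-2\right) 16 \left(5 + 32\right) \frac{1}{126}\right)^{2} = \left(\left(-2\right) 16 \cdot 37 \cdot \frac{1}{126}\right)^{2} = \left(\left(-1184\right) \frac{1}{126}\right)^{2} = \left(- \frac{592}{63}\right)^{2} = \frac{350464}{3969}$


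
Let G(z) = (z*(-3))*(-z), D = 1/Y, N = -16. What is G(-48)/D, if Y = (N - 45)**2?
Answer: 25719552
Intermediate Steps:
Y = 3721 (Y = (-16 - 45)**2 = (-61)**2 = 3721)
D = 1/3721 ≈ 0.00026874
G(z) = 3*z**2 (G(z) = (-3*z)*(-z) = 3*z**2)
G(-48)/D = (3*(-48)**2)/(1/3721) = (3*2304)*3721 = 6912*3721 = 25719552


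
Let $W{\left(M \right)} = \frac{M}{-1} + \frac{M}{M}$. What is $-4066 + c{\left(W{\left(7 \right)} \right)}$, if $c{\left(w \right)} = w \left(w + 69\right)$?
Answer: $-4444$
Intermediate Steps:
$W{\left(M \right)} = 1 - M$ ($W{\left(M \right)} = M \left(-1\right) + 1 = - M + 1 = 1 - M$)
$c{\left(w \right)} = w \left(69 + w\right)$
$-4066 + c{\left(W{\left(7 \right)} \right)} = -4066 + \left(1 - 7\right) \left(69 + \left(1 - 7\right)\right) = -4066 - 6 \left(69 - 6\right) = -4066 - 378 = -4444$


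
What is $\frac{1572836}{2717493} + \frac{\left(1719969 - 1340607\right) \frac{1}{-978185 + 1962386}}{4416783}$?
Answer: $\frac{759680294948088406}{1312549796979176091} \approx 0.57878$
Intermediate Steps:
$\frac{1572836}{2717493} + \frac{\left(1719969 - 1340607\right) \frac{1}{-978185 + 1962386}}{4416783} = 1572836 \cdot \frac{1}{2717493} + \frac{379362}{984201} \cdot \frac{1}{4416783} = \frac{1572836}{2717493} + 379362 \cdot \frac{1}{984201} \cdot \frac{1}{4416783} = \frac{1572836}{2717493} + \frac{126454}{328067} \cdot \frac{1}{4416783} = \frac{1572836}{2717493} + \frac{126454}{1449000748461} = \frac{759680294948088406}{1312549796979176091}$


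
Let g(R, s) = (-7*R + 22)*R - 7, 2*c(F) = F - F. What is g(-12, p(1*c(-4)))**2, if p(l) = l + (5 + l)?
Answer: 1635841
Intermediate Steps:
c(F) = 0 (c(F) = (F - F)/2 = (1/2)*0 = 0)
p(l) = 5 + 2*l
g(R, s) = -7 + R*(22 - 7*R) (g(R, s) = (22 - 7*R)*R - 7 = R*(22 - 7*R) - 7 = -7 + R*(22 - 7*R))
g(-12, p(1*c(-4)))**2 = (-7 - 7*(-12)**2 + 22*(-12))**2 = (-7 - 7*144 - 264)**2 = (-7 - 1008 - 264)**2 = (-1279)**2 = 1635841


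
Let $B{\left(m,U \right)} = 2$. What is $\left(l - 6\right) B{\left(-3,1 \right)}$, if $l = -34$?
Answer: $-80$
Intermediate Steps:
$\left(l - 6\right) B{\left(-3,1 \right)} = \left(-34 - 6\right) 2 = \left(-40\right) 2 = -80$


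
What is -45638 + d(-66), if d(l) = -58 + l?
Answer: -45762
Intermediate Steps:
-45638 + d(-66) = -45638 + (-58 - 66) = -45638 - 124 = -45762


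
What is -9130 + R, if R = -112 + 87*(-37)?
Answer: -12461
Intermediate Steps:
R = -3331 (R = -112 - 3219 = -3331)
-9130 + R = -9130 - 3331 = -12461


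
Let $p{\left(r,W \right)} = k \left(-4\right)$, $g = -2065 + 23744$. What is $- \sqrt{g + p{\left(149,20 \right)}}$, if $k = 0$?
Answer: $- \sqrt{21679} \approx -147.24$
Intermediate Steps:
$g = 21679$
$p{\left(r,W \right)} = 0$ ($p{\left(r,W \right)} = 0 \left(-4\right) = 0$)
$- \sqrt{g + p{\left(149,20 \right)}} = - \sqrt{21679 + 0} = - \sqrt{21679}$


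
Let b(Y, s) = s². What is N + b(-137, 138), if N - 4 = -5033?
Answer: 14015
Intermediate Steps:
N = -5029 (N = 4 - 5033 = -5029)
N + b(-137, 138) = -5029 + 138² = -5029 + 19044 = 14015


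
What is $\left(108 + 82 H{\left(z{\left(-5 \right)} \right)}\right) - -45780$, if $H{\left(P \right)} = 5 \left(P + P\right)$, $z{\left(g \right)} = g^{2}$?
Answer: $66388$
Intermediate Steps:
$H{\left(P \right)} = 10 P$ ($H{\left(P \right)} = 5 \cdot 2 P = 10 P$)
$\left(108 + 82 H{\left(z{\left(-5 \right)} \right)}\right) - -45780 = \left(108 + 82 \cdot 10 \left(-5\right)^{2}\right) - -45780 = \left(108 + 82 \cdot 10 \cdot 25\right) + 45780 = \left(108 + 82 \cdot 250\right) + 45780 = \left(108 + 20500\right) + 45780 = 20608 + 45780 = 66388$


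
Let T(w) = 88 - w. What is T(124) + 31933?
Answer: 31897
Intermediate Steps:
T(124) + 31933 = (88 - 1*124) + 31933 = (88 - 124) + 31933 = -36 + 31933 = 31897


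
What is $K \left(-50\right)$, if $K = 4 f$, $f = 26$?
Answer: $-5200$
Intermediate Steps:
$K = 104$ ($K = 4 \cdot 26 = 104$)
$K \left(-50\right) = 104 \left(-50\right) = -5200$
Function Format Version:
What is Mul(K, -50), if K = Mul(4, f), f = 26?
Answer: -5200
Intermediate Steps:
K = 104 (K = Mul(4, 26) = 104)
Mul(K, -50) = Mul(104, -50) = -5200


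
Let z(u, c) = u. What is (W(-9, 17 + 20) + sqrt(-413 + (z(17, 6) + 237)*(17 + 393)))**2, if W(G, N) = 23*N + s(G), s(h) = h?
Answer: (842 + sqrt(103727))**2 ≈ 1.3551e+6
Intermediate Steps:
W(G, N) = G + 23*N (W(G, N) = 23*N + G = G + 23*N)
(W(-9, 17 + 20) + sqrt(-413 + (z(17, 6) + 237)*(17 + 393)))**2 = ((-9 + 23*(17 + 20)) + sqrt(-413 + (17 + 237)*(17 + 393)))**2 = ((-9 + 23*37) + sqrt(-413 + 254*410))**2 = ((-9 + 851) + sqrt(-413 + 104140))**2 = (842 + sqrt(103727))**2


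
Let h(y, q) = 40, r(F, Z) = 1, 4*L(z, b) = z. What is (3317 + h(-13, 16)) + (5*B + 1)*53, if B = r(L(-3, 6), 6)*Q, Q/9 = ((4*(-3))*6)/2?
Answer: -82450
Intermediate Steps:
L(z, b) = z/4
Q = -324 (Q = 9*(((4*(-3))*6)/2) = 9*(-12*6*(1/2)) = 9*(-72*1/2) = 9*(-36) = -324)
B = -324 (B = 1*(-324) = -324)
(3317 + h(-13, 16)) + (5*B + 1)*53 = (3317 + 40) + (5*(-324) + 1)*53 = 3357 + (-1620 + 1)*53 = 3357 - 1619*53 = 3357 - 85807 = -82450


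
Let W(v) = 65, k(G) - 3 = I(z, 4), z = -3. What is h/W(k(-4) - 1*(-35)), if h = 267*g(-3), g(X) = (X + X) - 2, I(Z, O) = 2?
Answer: -2136/65 ≈ -32.862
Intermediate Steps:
k(G) = 5 (k(G) = 3 + 2 = 5)
g(X) = -2 + 2*X (g(X) = 2*X - 2 = -2 + 2*X)
h = -2136 (h = 267*(-2 + 2*(-3)) = 267*(-2 - 6) = 267*(-8) = -2136)
h/W(k(-4) - 1*(-35)) = -2136/65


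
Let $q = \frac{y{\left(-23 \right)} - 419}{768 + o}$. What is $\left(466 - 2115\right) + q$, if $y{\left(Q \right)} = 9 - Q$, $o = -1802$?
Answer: $- \frac{1704679}{1034} \approx -1648.6$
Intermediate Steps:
$q = \frac{387}{1034}$ ($q = \frac{\left(9 - -23\right) - 419}{768 - 1802} = \frac{\left(9 + 23\right) - 419}{-1034} = \left(32 - 419\right) \left(- \frac{1}{1034}\right) = \left(-387\right) \left(- \frac{1}{1034}\right) = \frac{387}{1034} \approx 0.37427$)
$\left(466 - 2115\right) + q = \left(466 - 2115\right) + \frac{387}{1034} = -1649 + \frac{387}{1034} = - \frac{1704679}{1034}$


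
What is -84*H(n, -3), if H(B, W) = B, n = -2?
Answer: 168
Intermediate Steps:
-84*H(n, -3) = -84*(-2) = 168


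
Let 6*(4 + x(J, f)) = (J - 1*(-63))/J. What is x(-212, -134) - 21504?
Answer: -27358027/1272 ≈ -21508.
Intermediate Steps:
x(J, f) = -4 + (63 + J)/(6*J) (x(J, f) = -4 + ((J - 1*(-63))/J)/6 = -4 + ((J + 63)/J)/6 = -4 + ((63 + J)/J)/6 = -4 + (63 + J)/(6*J))
x(-212, -134) - 21504 = (⅙)*(63 - 23*(-212))/(-212) - 21504 = (⅙)*(-1/212)*(63 + 4876) - 21504 = (⅙)*(-1/212)*4939 - 21504 = -4939/1272 - 21504 = -27358027/1272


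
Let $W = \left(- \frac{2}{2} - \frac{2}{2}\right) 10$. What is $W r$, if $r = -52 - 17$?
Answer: $1380$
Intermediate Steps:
$r = -69$ ($r = -52 - 17 = -69$)
$W = -20$ ($W = \left(\left(-2\right) \frac{1}{2} - 1\right) 10 = \left(-1 - 1\right) 10 = \left(-2\right) 10 = -20$)
$W r = \left(-20\right) \left(-69\right) = 1380$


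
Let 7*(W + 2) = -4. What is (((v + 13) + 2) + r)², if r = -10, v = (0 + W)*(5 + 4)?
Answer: 16129/49 ≈ 329.16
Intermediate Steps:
W = -18/7 (W = -2 + (⅐)*(-4) = -2 - 4/7 = -18/7 ≈ -2.5714)
v = -162/7 (v = (0 - 18/7)*(5 + 4) = -18/7*9 = -162/7 ≈ -23.143)
(((v + 13) + 2) + r)² = (((-162/7 + 13) + 2) - 10)² = ((-71/7 + 2) - 10)² = (-57/7 - 10)² = (-127/7)² = 16129/49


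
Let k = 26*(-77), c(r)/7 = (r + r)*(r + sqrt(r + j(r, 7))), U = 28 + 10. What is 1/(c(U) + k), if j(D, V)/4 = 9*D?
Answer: -1301/4727282 + 19*sqrt(1406)/2363641 ≈ 2.6204e-5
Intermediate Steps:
j(D, V) = 36*D (j(D, V) = 4*(9*D) = 36*D)
U = 38
c(r) = 14*r*(r + sqrt(37)*sqrt(r)) (c(r) = 7*((r + r)*(r + sqrt(r + 36*r))) = 7*((2*r)*(r + sqrt(37*r))) = 7*((2*r)*(r + sqrt(37)*sqrt(r))) = 7*(2*r*(r + sqrt(37)*sqrt(r))) = 14*r*(r + sqrt(37)*sqrt(r)))
k = -2002
1/(c(U) + k) = 1/(14*38*(38 + sqrt(37)*sqrt(38)) - 2002) = 1/(14*38*(38 + sqrt(1406)) - 2002) = 1/((20216 + 532*sqrt(1406)) - 2002) = 1/(18214 + 532*sqrt(1406))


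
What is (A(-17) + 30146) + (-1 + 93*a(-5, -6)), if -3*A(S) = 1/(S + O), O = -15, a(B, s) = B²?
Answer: 3117121/96 ≈ 32470.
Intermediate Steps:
A(S) = -1/(3*(-15 + S)) (A(S) = -1/(3*(S - 15)) = -1/(3*(-15 + S)))
(A(-17) + 30146) + (-1 + 93*a(-5, -6)) = (-1/(-45 + 3*(-17)) + 30146) + (-1 + 93*(-5)²) = (-1/(-45 - 51) + 30146) + (-1 + 93*25) = (-1/(-96) + 30146) + (-1 + 2325) = (-1*(-1/96) + 30146) + 2324 = (1/96 + 30146) + 2324 = 2894017/96 + 2324 = 3117121/96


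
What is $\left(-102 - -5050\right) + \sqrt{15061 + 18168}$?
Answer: $4948 + \sqrt{33229} \approx 5130.3$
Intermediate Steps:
$\left(-102 - -5050\right) + \sqrt{15061 + 18168} = \left(-102 + 5050\right) + \sqrt{33229} = 4948 + \sqrt{33229}$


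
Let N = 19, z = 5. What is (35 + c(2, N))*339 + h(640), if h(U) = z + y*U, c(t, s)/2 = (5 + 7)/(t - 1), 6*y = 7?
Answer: 62258/3 ≈ 20753.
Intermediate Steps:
y = 7/6 (y = (⅙)*7 = 7/6 ≈ 1.1667)
c(t, s) = 24/(-1 + t) (c(t, s) = 2*((5 + 7)/(t - 1)) = 2*(12/(-1 + t)) = 24/(-1 + t))
h(U) = 5 + 7*U/6
(35 + c(2, N))*339 + h(640) = (35 + 24/(-1 + 2))*339 + (5 + (7/6)*640) = (35 + 24/1)*339 + (5 + 2240/3) = (35 + 24*1)*339 + 2255/3 = (35 + 24)*339 + 2255/3 = 59*339 + 2255/3 = 20001 + 2255/3 = 62258/3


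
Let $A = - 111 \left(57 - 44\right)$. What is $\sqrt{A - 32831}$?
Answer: $i \sqrt{34274} \approx 185.13 i$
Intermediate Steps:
$A = -1443$ ($A = \left(-111\right) 13 = -1443$)
$\sqrt{A - 32831} = \sqrt{-1443 - 32831} = \sqrt{-34274} = i \sqrt{34274}$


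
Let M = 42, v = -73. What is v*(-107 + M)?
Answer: 4745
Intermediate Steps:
v*(-107 + M) = -73*(-107 + 42) = -73*(-65) = 4745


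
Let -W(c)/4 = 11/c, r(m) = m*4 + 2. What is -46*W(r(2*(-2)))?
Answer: -1012/7 ≈ -144.57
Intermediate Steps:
r(m) = 2 + 4*m (r(m) = 4*m + 2 = 2 + 4*m)
W(c) = -44/c
-46*W(r(2*(-2))) = -(-2024)/(2 + 4*(2*(-2))) = -(-2024)/(2 + 4*(-4)) = -(-2024)/(2 - 16) = -(-2024)/(-14) = -(-2024)*(-1)/14 = -46*22/7 = -1012/7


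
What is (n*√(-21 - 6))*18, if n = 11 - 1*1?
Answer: 540*I*√3 ≈ 935.31*I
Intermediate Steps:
n = 10 (n = 11 - 1 = 10)
(n*√(-21 - 6))*18 = (10*√(-21 - 6))*18 = (10*√(-27))*18 = (10*(3*I*√3))*18 = (30*I*√3)*18 = 540*I*√3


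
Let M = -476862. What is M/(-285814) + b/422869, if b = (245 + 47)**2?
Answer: 113009900987/60430940183 ≈ 1.8701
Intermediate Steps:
b = 85264 (b = 292**2 = 85264)
M/(-285814) + b/422869 = -476862/(-285814) + 85264/422869 = -476862*(-1/285814) + 85264*(1/422869) = 238431/142907 + 85264/422869 = 113009900987/60430940183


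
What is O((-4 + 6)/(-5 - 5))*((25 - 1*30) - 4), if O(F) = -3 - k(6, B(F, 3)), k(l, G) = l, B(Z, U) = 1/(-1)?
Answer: 81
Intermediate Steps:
B(Z, U) = -1
O(F) = -9 (O(F) = -3 - 1*6 = -3 - 6 = -9)
O((-4 + 6)/(-5 - 5))*((25 - 1*30) - 4) = -9*((25 - 1*30) - 4) = -9*((25 - 30) - 4) = -9*(-5 - 4) = -9*(-9) = 81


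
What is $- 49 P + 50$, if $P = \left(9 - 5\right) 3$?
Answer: $-538$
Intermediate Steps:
$P = 12$ ($P = \left(9 - 5\right) 3 = 4 \cdot 3 = 12$)
$- 49 P + 50 = \left(-49\right) 12 + 50 = -588 + 50 = -538$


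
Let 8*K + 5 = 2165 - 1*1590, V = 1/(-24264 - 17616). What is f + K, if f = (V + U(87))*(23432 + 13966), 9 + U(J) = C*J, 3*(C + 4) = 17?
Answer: 8875416133/1745 ≈ 5.0862e+6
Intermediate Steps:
C = 5/3 (C = -4 + (⅓)*17 = -4 + 17/3 = 5/3 ≈ 1.6667)
U(J) = -9 + 5*J/3
V = -1/41880 (V = 1/(-41880) = -1/41880 ≈ -2.3878e-5)
f = 35501167207/6980 (f = (-1/41880 + (-9 + (5/3)*87))*(23432 + 13966) = (-1/41880 + (-9 + 145))*37398 = (-1/41880 + 136)*37398 = (5695679/41880)*37398 = 35501167207/6980 ≈ 5.0861e+6)
K = 285/4 (K = -5/8 + (2165 - 1*1590)/8 = -5/8 + (2165 - 1590)/8 = -5/8 + (⅛)*575 = -5/8 + 575/8 = 285/4 ≈ 71.250)
f + K = 35501167207/6980 + 285/4 = 8875416133/1745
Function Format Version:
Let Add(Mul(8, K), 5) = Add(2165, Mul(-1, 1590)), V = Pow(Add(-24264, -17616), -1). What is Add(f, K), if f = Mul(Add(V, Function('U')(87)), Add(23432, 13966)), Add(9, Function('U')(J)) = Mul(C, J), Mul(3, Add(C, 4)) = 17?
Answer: Rational(8875416133, 1745) ≈ 5.0862e+6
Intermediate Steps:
C = Rational(5, 3) (C = Add(-4, Mul(Rational(1, 3), 17)) = Add(-4, Rational(17, 3)) = Rational(5, 3) ≈ 1.6667)
Function('U')(J) = Add(-9, Mul(Rational(5, 3), J))
V = Rational(-1, 41880) (V = Pow(-41880, -1) = Rational(-1, 41880) ≈ -2.3878e-5)
f = Rational(35501167207, 6980) (f = Mul(Add(Rational(-1, 41880), Add(-9, Mul(Rational(5, 3), 87))), Add(23432, 13966)) = Mul(Add(Rational(-1, 41880), Add(-9, 145)), 37398) = Mul(Add(Rational(-1, 41880), 136), 37398) = Mul(Rational(5695679, 41880), 37398) = Rational(35501167207, 6980) ≈ 5.0861e+6)
K = Rational(285, 4) (K = Add(Rational(-5, 8), Mul(Rational(1, 8), Add(2165, Mul(-1, 1590)))) = Add(Rational(-5, 8), Mul(Rational(1, 8), Add(2165, -1590))) = Add(Rational(-5, 8), Mul(Rational(1, 8), 575)) = Add(Rational(-5, 8), Rational(575, 8)) = Rational(285, 4) ≈ 71.250)
Add(f, K) = Add(Rational(35501167207, 6980), Rational(285, 4)) = Rational(8875416133, 1745)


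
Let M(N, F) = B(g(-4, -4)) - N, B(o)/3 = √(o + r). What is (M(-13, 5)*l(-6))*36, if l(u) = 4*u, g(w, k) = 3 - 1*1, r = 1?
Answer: -11232 - 2592*√3 ≈ -15721.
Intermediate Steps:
g(w, k) = 2 (g(w, k) = 3 - 1 = 2)
B(o) = 3*√(1 + o) (B(o) = 3*√(o + 1) = 3*√(1 + o))
M(N, F) = -N + 3*√3 (M(N, F) = 3*√(1 + 2) - N = 3*√3 - N = -N + 3*√3)
(M(-13, 5)*l(-6))*36 = ((-1*(-13) + 3*√3)*(4*(-6)))*36 = ((13 + 3*√3)*(-24))*36 = (-312 - 72*√3)*36 = -11232 - 2592*√3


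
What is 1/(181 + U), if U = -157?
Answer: 1/24 ≈ 0.041667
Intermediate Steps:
1/(181 + U) = 1/(181 - 157) = 1/24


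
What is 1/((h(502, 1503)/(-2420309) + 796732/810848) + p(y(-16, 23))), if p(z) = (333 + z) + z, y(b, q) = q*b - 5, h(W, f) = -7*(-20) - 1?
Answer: -490625678008/202146348786725 ≈ -0.0024271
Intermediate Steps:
h(W, f) = 139 (h(W, f) = 140 - 1 = 139)
y(b, q) = -5 + b*q (y(b, q) = b*q - 5 = -5 + b*q)
p(z) = 333 + 2*z
1/((h(502, 1503)/(-2420309) + 796732/810848) + p(y(-16, 23))) = 1/((139/(-2420309) + 796732/810848) + (333 + 2*(-5 - 16*23))) = 1/((139*(-1/2420309) + 796732*(1/810848)) + (333 + 2*(-5 - 368))) = 1/((-139/2420309 + 199183/202712) + (333 + 2*(-373))) = 1/(482056230579/490625678008 + (333 - 746)) = 1/(482056230579/490625678008 - 413) = 1/(-202146348786725/490625678008) = -490625678008/202146348786725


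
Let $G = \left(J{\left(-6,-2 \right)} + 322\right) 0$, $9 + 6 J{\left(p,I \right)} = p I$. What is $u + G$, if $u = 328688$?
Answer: $328688$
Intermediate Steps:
$J{\left(p,I \right)} = - \frac{3}{2} + \frac{I p}{6}$ ($J{\left(p,I \right)} = - \frac{3}{2} + \frac{p I}{6} = - \frac{3}{2} + \frac{I p}{6}$)
$G = 0$ ($G = \left(\left(- \frac{3}{2} + \frac{1}{6} \left(-2\right) \left(-6\right)\right) + 322\right) 0 = \left(\left(- \frac{3}{2} + 2\right) + 322\right) 0 = \left(\frac{1}{2} + 322\right) 0 = \frac{645}{2} \cdot 0 = 0$)
$u + G = 328688 + 0 = 328688$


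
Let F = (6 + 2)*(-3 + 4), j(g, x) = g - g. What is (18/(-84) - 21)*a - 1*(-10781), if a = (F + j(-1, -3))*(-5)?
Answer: 81407/7 ≈ 11630.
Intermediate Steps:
j(g, x) = 0
F = 8 (F = 8*1 = 8)
a = -40 (a = (8 + 0)*(-5) = 8*(-5) = -40)
(18/(-84) - 21)*a - 1*(-10781) = (18/(-84) - 21)*(-40) - 1*(-10781) = (18*(-1/84) - 21)*(-40) + 10781 = (-3/14 - 21)*(-40) + 10781 = -297/14*(-40) + 10781 = 5940/7 + 10781 = 81407/7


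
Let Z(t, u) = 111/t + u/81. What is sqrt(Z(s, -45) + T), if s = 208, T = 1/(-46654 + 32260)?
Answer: I*sqrt(3077252477)/374244 ≈ 0.14823*I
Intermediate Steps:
T = -1/14394 (T = 1/(-14394) = -1/14394 ≈ -6.9473e-5)
Z(t, u) = 111/t + u/81 (Z(t, u) = 111/t + u*(1/81) = 111/t + u/81)
sqrt(Z(s, -45) + T) = sqrt((111/208 + (1/81)*(-45)) - 1/14394) = sqrt((111*(1/208) - 5/9) - 1/14394) = sqrt((111/208 - 5/9) - 1/14394) = sqrt(-41/1872 - 1/14394) = sqrt(-98671/4490928) = I*sqrt(3077252477)/374244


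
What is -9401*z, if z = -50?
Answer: 470050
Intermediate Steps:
-9401*z = -9401*(-50) = 470050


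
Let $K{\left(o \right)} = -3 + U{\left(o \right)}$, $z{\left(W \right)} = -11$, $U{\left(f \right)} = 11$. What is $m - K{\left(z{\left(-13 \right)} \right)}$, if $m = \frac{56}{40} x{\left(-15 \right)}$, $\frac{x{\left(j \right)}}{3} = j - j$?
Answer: $-8$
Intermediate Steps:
$K{\left(o \right)} = 8$ ($K{\left(o \right)} = -3 + 11 = 8$)
$x{\left(j \right)} = 0$ ($x{\left(j \right)} = 3 \left(j - j\right) = 3 \cdot 0 = 0$)
$m = 0$ ($m = \frac{56}{40} \cdot 0 = 56 \cdot \frac{1}{40} \cdot 0 = \frac{7}{5} \cdot 0 = 0$)
$m - K{\left(z{\left(-13 \right)} \right)} = 0 - 8 = -8$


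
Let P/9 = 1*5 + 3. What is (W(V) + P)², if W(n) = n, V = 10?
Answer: 6724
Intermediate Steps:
P = 72 (P = 9*(1*5 + 3) = 9*(5 + 3) = 9*8 = 72)
(W(V) + P)² = (10 + 72)² = 82² = 6724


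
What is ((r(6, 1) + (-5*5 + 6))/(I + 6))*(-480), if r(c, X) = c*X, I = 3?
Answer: 2080/3 ≈ 693.33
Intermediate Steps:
r(c, X) = X*c
((r(6, 1) + (-5*5 + 6))/(I + 6))*(-480) = ((1*6 + (-5*5 + 6))/(3 + 6))*(-480) = ((6 + (-25 + 6))/9)*(-480) = ((6 - 19)*(⅑))*(-480) = -13*⅑*(-480) = -13/9*(-480) = 2080/3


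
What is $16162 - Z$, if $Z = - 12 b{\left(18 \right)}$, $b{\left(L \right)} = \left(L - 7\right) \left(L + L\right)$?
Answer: $20914$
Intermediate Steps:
$b{\left(L \right)} = 2 L \left(-7 + L\right)$ ($b{\left(L \right)} = \left(-7 + L\right) 2 L = 2 L \left(-7 + L\right)$)
$Z = -4752$ ($Z = - 12 \cdot 2 \cdot 18 \left(-7 + 18\right) = - 12 \cdot 2 \cdot 18 \cdot 11 = \left(-12\right) 396 = -4752$)
$16162 - Z = 16162 - -4752 = 16162 + 4752 = 20914$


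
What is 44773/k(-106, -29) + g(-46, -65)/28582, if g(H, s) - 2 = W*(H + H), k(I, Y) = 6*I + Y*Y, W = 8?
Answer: 639775708/2929655 ≈ 218.38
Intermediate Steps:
k(I, Y) = Y² + 6*I (k(I, Y) = 6*I + Y² = Y² + 6*I)
g(H, s) = 2 + 16*H (g(H, s) = 2 + 8*(H + H) = 2 + 8*(2*H) = 2 + 16*H)
44773/k(-106, -29) + g(-46, -65)/28582 = 44773/((-29)² + 6*(-106)) + (2 + 16*(-46))/28582 = 44773/(841 - 636) + (2 - 736)*(1/28582) = 44773/205 - 734*1/28582 = 44773*(1/205) - 367/14291 = 44773/205 - 367/14291 = 639775708/2929655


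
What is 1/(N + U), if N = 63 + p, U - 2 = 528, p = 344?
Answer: 1/937 ≈ 0.0010672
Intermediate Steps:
U = 530 (U = 2 + 528 = 530)
N = 407 (N = 63 + 344 = 407)
1/(N + U) = 1/(407 + 530) = 1/937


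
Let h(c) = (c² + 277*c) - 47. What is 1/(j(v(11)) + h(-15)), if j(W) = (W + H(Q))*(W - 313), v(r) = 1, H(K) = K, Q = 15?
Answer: -1/8969 ≈ -0.00011150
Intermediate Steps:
j(W) = (-313 + W)*(15 + W) (j(W) = (W + 15)*(W - 313) = (15 + W)*(-313 + W) = (-313 + W)*(15 + W))
h(c) = -47 + c² + 277*c
1/(j(v(11)) + h(-15)) = 1/((-4695 + 1² - 298*1) + (-47 + (-15)² + 277*(-15))) = 1/((-4695 + 1 - 298) + (-47 + 225 - 4155)) = 1/(-4992 - 3977) = 1/(-8969) = -1/8969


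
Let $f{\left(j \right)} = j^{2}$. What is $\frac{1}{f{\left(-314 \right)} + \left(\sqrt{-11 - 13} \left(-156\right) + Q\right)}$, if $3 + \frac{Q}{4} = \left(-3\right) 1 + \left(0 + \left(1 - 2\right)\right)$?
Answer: $\frac{1369}{134947704} + \frac{13 i \sqrt{6}}{404843112} \approx 1.0145 \cdot 10^{-5} + 7.8656 \cdot 10^{-8} i$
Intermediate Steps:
$Q = -28$ ($Q = -12 + 4 \left(\left(-3\right) 1 + \left(0 + \left(1 - 2\right)\right)\right) = -12 + 4 \left(-3 + \left(0 - 1\right)\right) = -12 + 4 \left(-3 - 1\right) = -12 + 4 \left(-4\right) = -12 - 16 = -28$)
$\frac{1}{f{\left(-314 \right)} + \left(\sqrt{-11 - 13} \left(-156\right) + Q\right)} = \frac{1}{\left(-314\right)^{2} - \left(28 - \sqrt{-11 - 13} \left(-156\right)\right)} = \frac{1}{98596 - \left(28 - \sqrt{-24} \left(-156\right)\right)} = \frac{1}{98596 - \left(28 - 2 i \sqrt{6} \left(-156\right)\right)} = \frac{1}{98596 - \left(28 + 312 i \sqrt{6}\right)} = \frac{1}{98568 - 312 i \sqrt{6}}$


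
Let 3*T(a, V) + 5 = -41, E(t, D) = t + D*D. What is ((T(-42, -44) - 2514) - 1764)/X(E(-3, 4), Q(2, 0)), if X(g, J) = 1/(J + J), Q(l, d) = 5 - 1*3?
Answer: -51520/3 ≈ -17173.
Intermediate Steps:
E(t, D) = t + D**2
T(a, V) = -46/3 (T(a, V) = -5/3 + (1/3)*(-41) = -5/3 - 41/3 = -46/3)
Q(l, d) = 2 (Q(l, d) = 5 - 3 = 2)
X(g, J) = 1/(2*J)
((T(-42, -44) - 2514) - 1764)/X(E(-3, 4), Q(2, 0)) = ((-46/3 - 2514) - 1764)/(((1/2)/2)) = (-7588/3 - 1764)/(((1/2)*(1/2))) = -12880/(3*1/4) = -12880/3*4 = -51520/3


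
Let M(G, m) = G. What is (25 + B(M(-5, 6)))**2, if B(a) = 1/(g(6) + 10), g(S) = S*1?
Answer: 160801/256 ≈ 628.13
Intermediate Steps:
g(S) = S
B(a) = 1/16 (B(a) = 1/(6 + 10) = 1/16)
(25 + B(M(-5, 6)))**2 = (25 + 1/16)**2 = (401/16)**2 = 160801/256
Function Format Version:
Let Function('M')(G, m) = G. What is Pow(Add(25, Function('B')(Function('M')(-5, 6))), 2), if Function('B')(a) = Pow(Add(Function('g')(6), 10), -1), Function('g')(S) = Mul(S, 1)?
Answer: Rational(160801, 256) ≈ 628.13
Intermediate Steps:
Function('g')(S) = S
Function('B')(a) = Rational(1, 16) (Function('B')(a) = Pow(Add(6, 10), -1) = Pow(16, -1) = Rational(1, 16))
Pow(Add(25, Function('B')(Function('M')(-5, 6))), 2) = Pow(Add(25, Rational(1, 16)), 2) = Pow(Rational(401, 16), 2) = Rational(160801, 256)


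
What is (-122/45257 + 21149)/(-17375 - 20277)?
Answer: -957140171/1704016564 ≈ -0.56170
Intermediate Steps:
(-122/45257 + 21149)/(-17375 - 20277) = (-122*1/45257 + 21149)/(-37652) = (-122/45257 + 21149)*(-1/37652) = (957140171/45257)*(-1/37652) = -957140171/1704016564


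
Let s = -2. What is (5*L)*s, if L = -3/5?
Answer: 6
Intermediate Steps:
L = -3/5 (L = -3*1/5 = -3/5 ≈ -0.60000)
(5*L)*s = (5*(-3/5))*(-2) = -3*(-2) = 6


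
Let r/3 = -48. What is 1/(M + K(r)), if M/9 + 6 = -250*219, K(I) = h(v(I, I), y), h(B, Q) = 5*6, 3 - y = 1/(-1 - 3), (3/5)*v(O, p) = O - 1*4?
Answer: -1/492774 ≈ -2.0293e-6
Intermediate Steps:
v(O, p) = -20/3 + 5*O/3 (v(O, p) = 5*(O - 1*4)/3 = 5*(O - 4)/3 = 5*(-4 + O)/3 = -20/3 + 5*O/3)
y = 13/4 (y = 3 - 1/(-1 - 3) = 3 - 1/(-4) = 3 - 1*(-¼) = 3 + ¼ = 13/4 ≈ 3.2500)
r = -144 (r = 3*(-48) = -144)
h(B, Q) = 30
K(I) = 30
M = -492804 (M = -54 + 9*(-250*219) = -54 + 9*(-54750) = -54 - 492750 = -492804)
1/(M + K(r)) = 1/(-492804 + 30) = 1/(-492774) = -1/492774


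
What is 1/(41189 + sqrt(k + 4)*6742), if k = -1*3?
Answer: 1/47931 ≈ 2.0863e-5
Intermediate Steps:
k = -3
1/(41189 + sqrt(k + 4)*6742) = 1/(41189 + sqrt(-3 + 4)*6742) = 1/(41189 + sqrt(1)*6742) = 1/(41189 + 1*6742) = 1/(41189 + 6742) = 1/47931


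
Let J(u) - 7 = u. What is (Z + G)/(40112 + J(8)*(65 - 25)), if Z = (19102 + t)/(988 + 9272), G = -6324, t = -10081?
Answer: -21625073/139235040 ≈ -0.15531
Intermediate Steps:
J(u) = 7 + u
Z = 3007/3420 (Z = (19102 - 10081)/(988 + 9272) = 9021/10260 = 9021*(1/10260) = 3007/3420 ≈ 0.87924)
(Z + G)/(40112 + J(8)*(65 - 25)) = (3007/3420 - 6324)/(40112 + (7 + 8)*(65 - 25)) = -21625073/(3420*(40112 + 15*40)) = -21625073/(3420*(40112 + 600)) = -21625073/3420/40712 = -21625073/3420*1/40712 = -21625073/139235040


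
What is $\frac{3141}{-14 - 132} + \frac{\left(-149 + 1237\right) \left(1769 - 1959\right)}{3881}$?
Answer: $- \frac{42371341}{566626} \approx -74.778$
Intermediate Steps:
$\frac{3141}{-14 - 132} + \frac{\left(-149 + 1237\right) \left(1769 - 1959\right)}{3881} = \frac{3141}{-14 - 132} + 1088 \left(-190\right) \frac{1}{3881} = \frac{3141}{-146} - \frac{206720}{3881} = 3141 \left(- \frac{1}{146}\right) - \frac{206720}{3881} = - \frac{3141}{146} - \frac{206720}{3881} = - \frac{42371341}{566626}$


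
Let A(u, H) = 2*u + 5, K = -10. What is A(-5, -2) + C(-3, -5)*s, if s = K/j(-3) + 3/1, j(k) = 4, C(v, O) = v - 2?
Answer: -15/2 ≈ -7.5000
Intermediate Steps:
C(v, O) = -2 + v
A(u, H) = 5 + 2*u
s = ½ (s = -10/4 + 3/1 = -10*¼ + 3*1 = -5/2 + 3 = ½ ≈ 0.50000)
A(-5, -2) + C(-3, -5)*s = (5 + 2*(-5)) + (-2 - 3)*(½) = (5 - 10) - 5*½ = -5 - 5/2 = -15/2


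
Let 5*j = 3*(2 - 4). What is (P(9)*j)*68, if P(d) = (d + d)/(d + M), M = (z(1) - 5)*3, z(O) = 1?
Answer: 2448/5 ≈ 489.60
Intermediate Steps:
j = -6/5 (j = (3*(2 - 4))/5 = (3*(-2))/5 = (⅕)*(-6) = -6/5 ≈ -1.2000)
M = -12 (M = (1 - 5)*3 = -4*3 = -12)
P(d) = 2*d/(-12 + d) (P(d) = (d + d)/(d - 12) = (2*d)/(-12 + d) = 2*d/(-12 + d))
(P(9)*j)*68 = ((2*9/(-12 + 9))*(-6/5))*68 = ((2*9/(-3))*(-6/5))*68 = ((2*9*(-⅓))*(-6/5))*68 = -6*(-6/5)*68 = (36/5)*68 = 2448/5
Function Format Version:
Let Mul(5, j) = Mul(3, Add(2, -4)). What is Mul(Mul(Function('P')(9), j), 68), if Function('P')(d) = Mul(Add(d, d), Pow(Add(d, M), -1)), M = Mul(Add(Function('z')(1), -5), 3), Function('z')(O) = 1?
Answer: Rational(2448, 5) ≈ 489.60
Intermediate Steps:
j = Rational(-6, 5) (j = Mul(Rational(1, 5), Mul(3, Add(2, -4))) = Mul(Rational(1, 5), Mul(3, -2)) = Mul(Rational(1, 5), -6) = Rational(-6, 5) ≈ -1.2000)
M = -12 (M = Mul(Add(1, -5), 3) = Mul(-4, 3) = -12)
Function('P')(d) = Mul(2, d, Pow(Add(-12, d), -1)) (Function('P')(d) = Mul(Add(d, d), Pow(Add(d, -12), -1)) = Mul(Mul(2, d), Pow(Add(-12, d), -1)) = Mul(2, d, Pow(Add(-12, d), -1)))
Mul(Mul(Function('P')(9), j), 68) = Mul(Mul(Mul(2, 9, Pow(Add(-12, 9), -1)), Rational(-6, 5)), 68) = Mul(Mul(Mul(2, 9, Pow(-3, -1)), Rational(-6, 5)), 68) = Mul(Mul(Mul(2, 9, Rational(-1, 3)), Rational(-6, 5)), 68) = Mul(Mul(-6, Rational(-6, 5)), 68) = Mul(Rational(36, 5), 68) = Rational(2448, 5)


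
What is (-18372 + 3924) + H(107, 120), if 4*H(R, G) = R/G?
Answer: -6934933/480 ≈ -14448.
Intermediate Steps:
H(R, G) = R/(4*G) (H(R, G) = (R/G)/4 = R/(4*G))
(-18372 + 3924) + H(107, 120) = (-18372 + 3924) + (¼)*107/120 = -14448 + (¼)*107*(1/120) = -14448 + 107/480 = -6934933/480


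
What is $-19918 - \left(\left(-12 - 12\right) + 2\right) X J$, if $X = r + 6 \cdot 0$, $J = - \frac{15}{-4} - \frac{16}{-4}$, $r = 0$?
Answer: $-19918$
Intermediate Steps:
$J = \frac{31}{4}$ ($J = \left(-15\right) \left(- \frac{1}{4}\right) - -4 = \frac{15}{4} + 4 = \frac{31}{4} \approx 7.75$)
$X = 0$ ($X = 0 + 6 \cdot 0 = 0 + 0 = 0$)
$-19918 - \left(\left(-12 - 12\right) + 2\right) X J = -19918 - \left(\left(-12 - 12\right) + 2\right) 0 \cdot \frac{31}{4} = -19918 - \left(-24 + 2\right) 0 \cdot \frac{31}{4} = -19918 - \left(-22\right) 0 \cdot \frac{31}{4} = -19918 - 0 \cdot \frac{31}{4} = -19918 - 0 = -19918 + 0 = -19918$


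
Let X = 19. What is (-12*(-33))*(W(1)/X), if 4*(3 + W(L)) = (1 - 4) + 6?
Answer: -891/19 ≈ -46.895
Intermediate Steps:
W(L) = -9/4 (W(L) = -3 + ((1 - 4) + 6)/4 = -3 + (-3 + 6)/4 = -3 + (1/4)*3 = -3 + 3/4 = -9/4)
(-12*(-33))*(W(1)/X) = (-12*(-33))*(-9/4/19) = 396*(-9/4*1/19) = 396*(-9/76) = -891/19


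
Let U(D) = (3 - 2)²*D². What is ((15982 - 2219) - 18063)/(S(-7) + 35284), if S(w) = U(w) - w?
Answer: -215/1767 ≈ -0.12168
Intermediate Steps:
U(D) = D² (U(D) = 1²*D² = 1*D² = D²)
S(w) = w² - w
((15982 - 2219) - 18063)/(S(-7) + 35284) = ((15982 - 2219) - 18063)/(-7*(-1 - 7) + 35284) = (13763 - 18063)/(-7*(-8) + 35284) = -4300/(56 + 35284) = -4300/35340 = -4300*1/35340 = -215/1767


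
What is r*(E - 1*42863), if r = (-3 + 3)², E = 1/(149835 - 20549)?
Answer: 0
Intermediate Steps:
E = 1/129286 ≈ 7.7348e-6
r = 0 (r = 0² = 0)
r*(E - 1*42863) = 0*(1/129286 - 1*42863) = 0*(1/129286 - 42863) = 0*(-5541585817/129286) = 0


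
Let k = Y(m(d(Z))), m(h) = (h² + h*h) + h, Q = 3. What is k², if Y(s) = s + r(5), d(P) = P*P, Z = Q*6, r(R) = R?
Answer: 44218098961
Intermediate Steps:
Z = 18 (Z = 3*6 = 18)
d(P) = P²
m(h) = h + 2*h² (m(h) = (h² + h²) + h = 2*h² + h = h + 2*h²)
Y(s) = 5 + s (Y(s) = s + 5 = 5 + s)
k = 210281 (k = 5 + 18²*(1 + 2*18²) = 5 + 324*(1 + 2*324) = 5 + 324*(1 + 648) = 5 + 324*649 = 5 + 210276 = 210281)
k² = 210281² = 44218098961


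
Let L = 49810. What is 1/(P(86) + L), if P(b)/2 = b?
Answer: 1/49982 ≈ 2.0007e-5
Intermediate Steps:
P(b) = 2*b
1/(P(86) + L) = 1/(2*86 + 49810) = 1/(172 + 49810) = 1/49982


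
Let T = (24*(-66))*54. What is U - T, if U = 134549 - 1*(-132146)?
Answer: 352231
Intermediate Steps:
U = 266695 (U = 134549 + 132146 = 266695)
T = -85536 (T = -1584*54 = -85536)
U - T = 266695 - 1*(-85536) = 266695 + 85536 = 352231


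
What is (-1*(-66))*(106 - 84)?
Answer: 1452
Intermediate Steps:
(-1*(-66))*(106 - 84) = 66*22 = 1452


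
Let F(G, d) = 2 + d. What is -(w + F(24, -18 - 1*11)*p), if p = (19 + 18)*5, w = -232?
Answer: 5227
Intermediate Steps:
p = 185 (p = 37*5 = 185)
-(w + F(24, -18 - 1*11)*p) = -(-232 + (2 + (-18 - 1*11))*185) = -(-232 + (2 + (-18 - 11))*185) = -(-232 + (2 - 29)*185) = -(-232 - 27*185) = -(-232 - 4995) = -1*(-5227) = 5227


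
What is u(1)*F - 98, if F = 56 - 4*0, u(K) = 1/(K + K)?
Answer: -70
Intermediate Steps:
u(K) = 1/(2*K)
F = 56 (F = 56 - 1*0 = 56 + 0 = 56)
u(1)*F - 98 = ((1/2)/1)*56 - 98 = ((1/2)*1)*56 - 98 = (1/2)*56 - 98 = 28 - 98 = -70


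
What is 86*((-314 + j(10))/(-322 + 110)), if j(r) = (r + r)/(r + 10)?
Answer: 13459/106 ≈ 126.97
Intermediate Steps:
j(r) = 2*r/(10 + r) (j(r) = (2*r)/(10 + r) = 2*r/(10 + r))
86*((-314 + j(10))/(-322 + 110)) = 86*((-314 + 2*10/(10 + 10))/(-322 + 110)) = 86*((-314 + 2*10/20)/(-212)) = 86*((-314 + 2*10*(1/20))*(-1/212)) = 86*((-314 + 1)*(-1/212)) = 86*(-313*(-1/212)) = 86*(313/212) = 13459/106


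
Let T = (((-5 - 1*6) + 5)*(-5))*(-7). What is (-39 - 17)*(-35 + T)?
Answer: 13720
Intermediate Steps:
T = -210 (T = (((-5 - 6) + 5)*(-5))*(-7) = ((-11 + 5)*(-5))*(-7) = -6*(-5)*(-7) = 30*(-7) = -210)
(-39 - 17)*(-35 + T) = (-39 - 17)*(-35 - 210) = -56*(-245) = 13720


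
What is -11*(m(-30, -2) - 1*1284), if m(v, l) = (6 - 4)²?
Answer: 14080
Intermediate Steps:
m(v, l) = 4 (m(v, l) = 2² = 4)
-11*(m(-30, -2) - 1*1284) = -11*(4 - 1*1284) = -11*(4 - 1284) = -11*(-1280) = 14080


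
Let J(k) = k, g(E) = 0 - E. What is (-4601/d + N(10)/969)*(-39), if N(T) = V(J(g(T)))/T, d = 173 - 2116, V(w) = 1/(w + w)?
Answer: -11591734141/125517800 ≈ -92.351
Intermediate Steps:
g(E) = -E
V(w) = 1/(2*w)
d = -1943
N(T) = -1/(2*T²) (N(T) = (1/(2*((-T))))/T = ((-1/T)/2)/T = (-1/(2*T))/T = -1/(2*T²))
(-4601/d + N(10)/969)*(-39) = (-4601/(-1943) - ½/10²/969)*(-39) = (-4601*(-1/1943) - ½*1/100*(1/969))*(-39) = (4601/1943 - 1/200*1/969)*(-39) = (4601/1943 - 1/193800)*(-39) = (891671857/376553400)*(-39) = -11591734141/125517800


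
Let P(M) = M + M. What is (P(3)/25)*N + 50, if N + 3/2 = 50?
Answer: 1541/25 ≈ 61.640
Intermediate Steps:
N = 97/2 (N = -3/2 + 50 = 97/2 ≈ 48.500)
P(M) = 2*M
(P(3)/25)*N + 50 = ((2*3)/25)*(97/2) + 50 = (6*(1/25))*(97/2) + 50 = (6/25)*(97/2) + 50 = 291/25 + 50 = 1541/25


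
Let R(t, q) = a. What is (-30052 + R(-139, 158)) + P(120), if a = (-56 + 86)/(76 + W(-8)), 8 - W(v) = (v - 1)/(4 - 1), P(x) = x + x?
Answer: -864538/29 ≈ -29812.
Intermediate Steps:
P(x) = 2*x
W(v) = 25/3 - v/3 (W(v) = 8 - (v - 1)/(4 - 1) = 8 - (-1 + v)/3 = 8 - (-⅓ + v/3) = 8 + (⅓ - v/3) = 25/3 - v/3)
a = 10/29 (a = (-56 + 86)/(76 + (25/3 - ⅓*(-8))) = 30/(76 + (25/3 + 8/3)) = 30/(76 + 11) = 30/87 = 30*(1/87) = 10/29 ≈ 0.34483)
R(t, q) = 10/29
(-30052 + R(-139, 158)) + P(120) = (-30052 + 10/29) + 2*120 = -871498/29 + 240 = -864538/29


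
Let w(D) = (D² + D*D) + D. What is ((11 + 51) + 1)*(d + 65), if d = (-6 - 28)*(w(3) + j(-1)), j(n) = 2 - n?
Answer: -47313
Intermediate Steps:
w(D) = D + 2*D² (w(D) = (D² + D²) + D = 2*D² + D = D + 2*D²)
d = -816 (d = (-6 - 28)*(3*(1 + 2*3) + (2 - 1*(-1))) = -34*(3*(1 + 6) + (2 + 1)) = -34*(3*7 + 3) = -34*(21 + 3) = -34*24 = -816)
((11 + 51) + 1)*(d + 65) = ((11 + 51) + 1)*(-816 + 65) = (62 + 1)*(-751) = 63*(-751) = -47313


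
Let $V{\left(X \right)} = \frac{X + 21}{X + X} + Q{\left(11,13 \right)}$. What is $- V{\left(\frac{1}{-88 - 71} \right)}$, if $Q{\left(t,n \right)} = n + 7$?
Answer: $1649$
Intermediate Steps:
$Q{\left(t,n \right)} = 7 + n$
$V{\left(X \right)} = 20 + \frac{21 + X}{2 X}$ ($V{\left(X \right)} = \frac{X + 21}{X + X} + \left(7 + 13\right) = \frac{21 + X}{2 X} + 20 = 20 + \frac{21 + X}{2 X}$)
$- V{\left(\frac{1}{-88 - 71} \right)} = - \frac{21 + \frac{41}{-88 - 71}}{2 \frac{1}{-88 - 71}} = - \frac{21 + \frac{41}{-159}}{2 \frac{1}{-159}} = - \frac{21 + 41 \left(- \frac{1}{159}\right)}{2 \left(- \frac{1}{159}\right)} = - \frac{\left(-159\right) \left(21 - \frac{41}{159}\right)}{2} = - \frac{\left(-159\right) 3298}{2 \cdot 159} = \left(-1\right) \left(-1649\right) = 1649$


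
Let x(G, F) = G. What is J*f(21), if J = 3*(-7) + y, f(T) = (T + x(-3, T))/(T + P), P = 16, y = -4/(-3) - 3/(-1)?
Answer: -300/37 ≈ -8.1081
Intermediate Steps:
y = 13/3 (y = -4*(-⅓) - 3*(-1) = 4/3 + 3 = 13/3 ≈ 4.3333)
f(T) = (-3 + T)/(16 + T) (f(T) = (T - 3)/(T + 16) = (-3 + T)/(16 + T))
J = -50/3 (J = 3*(-7) + 13/3 = -21 + 13/3 = -50/3 ≈ -16.667)
J*f(21) = -50*(-3 + 21)/(3*(16 + 21)) = -50*18/(3*37) = -50*18/111 = -50/3*18/37 = -300/37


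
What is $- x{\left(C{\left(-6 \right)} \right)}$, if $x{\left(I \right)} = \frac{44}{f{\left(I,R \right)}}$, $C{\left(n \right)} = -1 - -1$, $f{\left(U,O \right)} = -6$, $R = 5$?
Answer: $\frac{22}{3} \approx 7.3333$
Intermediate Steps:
$C{\left(n \right)} = 0$ ($C{\left(n \right)} = -1 + 1 = 0$)
$x{\left(I \right)} = - \frac{22}{3}$ ($x{\left(I \right)} = \frac{44}{-6} = 44 \left(- \frac{1}{6}\right) = - \frac{22}{3}$)
$- x{\left(C{\left(-6 \right)} \right)} = \left(-1\right) \left(- \frac{22}{3}\right) = \frac{22}{3}$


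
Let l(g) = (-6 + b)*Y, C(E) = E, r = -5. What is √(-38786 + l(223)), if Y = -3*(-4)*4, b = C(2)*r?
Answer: I*√39554 ≈ 198.88*I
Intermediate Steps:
b = -10 (b = 2*(-5) = -10)
Y = 48 (Y = 12*4 = 48)
l(g) = -768 (l(g) = (-6 - 10)*48 = -16*48 = -768)
√(-38786 + l(223)) = √(-38786 - 768) = √(-39554) = I*√39554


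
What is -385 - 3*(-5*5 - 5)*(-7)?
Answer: -1015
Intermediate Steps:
-385 - 3*(-5*5 - 5)*(-7) = -385 - 3*(-25 - 5)*(-7) = -385 - 3*(-30)*(-7) = -385 - (-90)*(-7) = -385 - 1*630 = -385 - 630 = -1015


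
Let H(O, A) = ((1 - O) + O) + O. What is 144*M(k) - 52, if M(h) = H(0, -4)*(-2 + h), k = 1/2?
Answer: -268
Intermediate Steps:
H(O, A) = 1 + O
k = ½ ≈ 0.50000
M(h) = -2 + h (M(h) = (1 + 0)*(-2 + h) = 1*(-2 + h) = -2 + h)
144*M(k) - 52 = 144*(-2 + ½) - 52 = 144*(-3/2) - 52 = -216 - 52 = -268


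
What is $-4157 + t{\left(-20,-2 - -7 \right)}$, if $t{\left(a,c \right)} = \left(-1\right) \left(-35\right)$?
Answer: $-4122$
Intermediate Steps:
$t{\left(a,c \right)} = 35$
$-4157 + t{\left(-20,-2 - -7 \right)} = -4157 + 35 = -4122$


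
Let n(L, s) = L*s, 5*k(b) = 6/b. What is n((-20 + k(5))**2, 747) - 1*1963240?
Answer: -1044730108/625 ≈ -1.6716e+6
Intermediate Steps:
k(b) = 6/(5*b) (k(b) = (6/b)/5 = 6/(5*b))
n((-20 + k(5))**2, 747) - 1*1963240 = (-20 + (6/5)/5)**2*747 - 1*1963240 = (-20 + (6/5)*(1/5))**2*747 - 1963240 = (-20 + 6/25)**2*747 - 1963240 = (-494/25)**2*747 - 1963240 = (244036/625)*747 - 1963240 = 182294892/625 - 1963240 = -1044730108/625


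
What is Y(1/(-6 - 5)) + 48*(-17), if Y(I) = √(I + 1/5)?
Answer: -816 + √330/55 ≈ -815.67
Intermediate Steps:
Y(I) = √(⅕ + I) (Y(I) = √(I + ⅕) = √(⅕ + I))
Y(1/(-6 - 5)) + 48*(-17) = √(5 + 25/(-6 - 5))/5 + 48*(-17) = √(5 + 25/(-11))/5 - 816 = √(5 + 25*(-1/11))/5 - 816 = √(5 - 25/11)/5 - 816 = √(30/11)/5 - 816 = (√330/11)/5 - 816 = √330/55 - 816 = -816 + √330/55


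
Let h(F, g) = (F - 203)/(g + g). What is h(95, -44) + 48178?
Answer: 1059943/22 ≈ 48179.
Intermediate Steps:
h(F, g) = (-203 + F)/(2*g) (h(F, g) = (-203 + F)/((2*g)) = (-203 + F)*(1/(2*g)) = (-203 + F)/(2*g))
h(95, -44) + 48178 = (½)*(-203 + 95)/(-44) + 48178 = (½)*(-1/44)*(-108) + 48178 = 27/22 + 48178 = 1059943/22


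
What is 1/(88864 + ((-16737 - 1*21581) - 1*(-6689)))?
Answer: 1/57235 ≈ 1.7472e-5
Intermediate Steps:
1/(88864 + ((-16737 - 1*21581) - 1*(-6689))) = 1/(88864 + ((-16737 - 21581) + 6689)) = 1/(88864 + (-38318 + 6689)) = 1/(88864 - 31629) = 1/57235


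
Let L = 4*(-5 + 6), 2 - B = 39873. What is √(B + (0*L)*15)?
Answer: I*√39871 ≈ 199.68*I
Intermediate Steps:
B = -39871 (B = 2 - 1*39873 = 2 - 39873 = -39871)
L = 4 (L = 4*1 = 4)
√(B + (0*L)*15) = √(-39871 + (0*4)*15) = √(-39871 + 0*15) = √(-39871 + 0) = √(-39871) = I*√39871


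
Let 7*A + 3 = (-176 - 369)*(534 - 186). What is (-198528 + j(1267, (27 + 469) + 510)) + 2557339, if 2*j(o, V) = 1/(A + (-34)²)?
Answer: 856583344155/363142 ≈ 2.3588e+6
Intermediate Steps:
A = -189663/7 (A = -3/7 + ((-176 - 369)*(534 - 186))/7 = -3/7 + (-545*348)/7 = -3/7 + (⅐)*(-189660) = -3/7 - 189660/7 = -189663/7 ≈ -27095.)
j(o, V) = -7/363142 (j(o, V) = 1/(2*(-189663/7 + (-34)²)) = 1/(2*(-189663/7 + 1156)) = 1/(2*(-181571/7)) = (½)*(-7/181571) = -7/363142)
(-198528 + j(1267, (27 + 469) + 510)) + 2557339 = (-198528 - 7/363142) + 2557339 = -72093854983/363142 + 2557339 = 856583344155/363142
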